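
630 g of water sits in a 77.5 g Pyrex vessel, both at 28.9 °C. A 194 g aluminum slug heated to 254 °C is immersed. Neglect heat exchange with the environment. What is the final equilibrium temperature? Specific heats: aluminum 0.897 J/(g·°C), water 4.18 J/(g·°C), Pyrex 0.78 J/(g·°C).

T_f ≈ 42.6 °C

Let T be the final temperature. ΣQ_i = 0:
194×0.897×(T − 254) + 630×4.18×(T − 28.9) + 77.5×0.78×(T − 28.9) = 0
174.02(T − 254) + 2633.4(T − 28.9) + 60.45(T − 28.9) = 0
2867.9 T = 122053
T ≈ 42.56 °C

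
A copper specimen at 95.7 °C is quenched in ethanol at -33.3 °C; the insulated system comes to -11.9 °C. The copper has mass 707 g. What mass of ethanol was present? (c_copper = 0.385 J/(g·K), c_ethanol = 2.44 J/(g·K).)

m ≈ 561 g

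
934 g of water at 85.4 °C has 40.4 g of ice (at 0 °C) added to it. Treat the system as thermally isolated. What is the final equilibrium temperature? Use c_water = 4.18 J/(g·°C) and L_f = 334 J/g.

T_f ≈ 78.5 °C

Sum of m c ΔT and latent-heat terms is zero:
fusion: m_ice L_f = 40.4×334 = 13494
  warm the meltwater: 168.87 T
  water cools: 934×4.18×(T − 85.4) = 3904.1(T − 85.4)
4073 T = 333412 − 13494 = 319918
T ≈ 78.55 °C — above 0 °C, consistent with complete melting.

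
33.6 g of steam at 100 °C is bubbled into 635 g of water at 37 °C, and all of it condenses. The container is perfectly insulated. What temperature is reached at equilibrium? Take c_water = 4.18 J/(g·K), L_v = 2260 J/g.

T_f ≈ 67.3 °C

Heat gained plus heat lost sum to zero:
latent heat released on condensation: 33.6·2260 = 75936
  condensed water 100 °C→T: 140.45(T − 100)
  original water: 2654.3(T − 37)
2794.7 T = 75936 + 14045 + 98209 = 188190
T ≈ 67.34 °C — below 100 °C, confirming all the steam condensed.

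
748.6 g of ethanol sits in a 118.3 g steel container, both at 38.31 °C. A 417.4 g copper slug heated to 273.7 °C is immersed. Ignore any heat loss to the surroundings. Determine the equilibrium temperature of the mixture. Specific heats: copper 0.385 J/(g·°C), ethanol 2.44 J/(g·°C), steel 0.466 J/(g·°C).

T_f = Σ m_i c_i T_i / Σ m_i c_i:
T_f = (160.7·273.7 + 1826.6·38.31 + 55.13·38.31) / (160.7 + 1826.6 + 55.13)
    = 116072 / 2042.4 ≈ 56.83 °C

T_f ≈ 56.8 °C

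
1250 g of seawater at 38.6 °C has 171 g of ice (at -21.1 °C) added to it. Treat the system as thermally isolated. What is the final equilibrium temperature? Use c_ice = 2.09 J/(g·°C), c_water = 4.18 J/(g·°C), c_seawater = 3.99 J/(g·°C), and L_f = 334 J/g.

T_f ≈ 22.4 °C

Heat gained plus heat lost sum to zero:
ice -21.1→0 °C: 171×2.09×21.1 = 7540.9; latent heat to melt: 171×334 = 57114; warm the meltwater: 714.78 T; seawater cools: 1250×3.99×(T − 38.6) = 4987.5(T − 38.6)
5702.3 T = 192518 − 64655 = 127863
T ≈ 22.42 °C (positive, so assuming full melt was valid).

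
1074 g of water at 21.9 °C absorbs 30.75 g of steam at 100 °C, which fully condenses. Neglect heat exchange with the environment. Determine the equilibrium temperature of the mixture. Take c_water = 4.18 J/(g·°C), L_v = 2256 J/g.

Taking heat into each body as positive, Σ m c ΔT = 0:
condense steam: −30.75·2256 = −69372
  condensed water 100 °C→T: 128.53(T − 100)
  original water: 4489.3(T − 21.9)
4617.9 T = 69372 + 12854 + 98316 = 180542
T ≈ 39.10 °C (< 100 °C, so full condensation is consistent).

T_f ≈ 39.1 °C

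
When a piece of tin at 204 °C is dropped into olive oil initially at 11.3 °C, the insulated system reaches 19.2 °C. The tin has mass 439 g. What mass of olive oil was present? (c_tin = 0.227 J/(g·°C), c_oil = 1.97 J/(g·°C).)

m ≈ 1180 g

|Q_tin| = |Q_oil|:
439·0.227·(204 − 19.2) = m·1.97·(19.2 − 11.3)
15.56 m = 18416  ⇒  m ≈ 1183 g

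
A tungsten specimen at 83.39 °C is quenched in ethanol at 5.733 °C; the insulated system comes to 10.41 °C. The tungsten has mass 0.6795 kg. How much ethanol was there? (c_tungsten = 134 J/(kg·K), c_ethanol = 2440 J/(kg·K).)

Heat lost by the tungsten = heat gained by the ethanol:
0.6795·134·(83.39 − 10.41) = m·2440·(10.41 − 5.733)
11412 m = 6645  ⇒  m ≈ 0.5823 kg

m ≈ 0.582 kg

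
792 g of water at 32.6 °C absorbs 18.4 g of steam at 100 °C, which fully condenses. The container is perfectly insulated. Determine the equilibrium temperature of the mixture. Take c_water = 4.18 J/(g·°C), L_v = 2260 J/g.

Setting the total heat transfer to zero:
condense steam: −18.4·2260 = −41584; condensed water 100 °C→T: 76.91(T − 100); original water: 3310.6(T − 32.6)
3387.5 T = 41584 + 7691.2 + 107924 = 157199
T ≈ 46.41 °C (< 100 °C, so full condensation is consistent).

T_f ≈ 46.4 °C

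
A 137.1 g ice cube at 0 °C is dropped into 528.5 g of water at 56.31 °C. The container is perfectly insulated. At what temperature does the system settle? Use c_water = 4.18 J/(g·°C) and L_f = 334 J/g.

Heat gained plus heat lost sum to zero:
fusion: m_ice L_f = 137.1·334 = 45791; meltwater 0→T: 137.1·4.18·T = 573.08 T; water cools: 528.5·4.18·(T − 56.31) = 2209.1(T − 56.31)
2782.2 T = 124396 − 45791 = 78605
T ≈ 28.25 °C (positive, so assuming full melt was valid).

T_f ≈ 28.3 °C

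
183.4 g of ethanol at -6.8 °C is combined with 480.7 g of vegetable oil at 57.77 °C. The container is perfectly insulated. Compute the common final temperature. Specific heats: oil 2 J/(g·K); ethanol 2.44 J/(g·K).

T_f ≈ 37.3 °C

Energy conservation, ΣQ = 0:
480.7×2×(T − 57.77) + 183.4×2.44×(T − (-6.8)) = 0
961.4(T − 57.77) + 447.5(T − (-6.8)) = 0
(961.4 + 447.5) T = 961.4×57.77 + 447.5×(-6.8)
T ≈ 37.26 °C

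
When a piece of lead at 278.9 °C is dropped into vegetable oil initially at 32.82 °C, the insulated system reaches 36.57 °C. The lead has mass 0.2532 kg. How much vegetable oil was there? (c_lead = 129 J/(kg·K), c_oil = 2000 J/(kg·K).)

m ≈ 1.06 kg

Setting the total heat transfer to zero:
0.2532·129·(36.57 − 278.9) + m·2000·(36.57 − 32.82) = 0
7500 m = 7915.2
m = 7915.2/7500 ≈ 1.055 kg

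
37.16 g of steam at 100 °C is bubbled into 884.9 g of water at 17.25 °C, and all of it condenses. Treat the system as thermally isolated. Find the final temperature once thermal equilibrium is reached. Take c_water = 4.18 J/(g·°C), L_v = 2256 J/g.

Net heat exchanged in the isolated system is zero:
condense steam: −37.16·2256 = −83833; condensate cools 100→T: 37.16·4.18·(T − 100) = 155.33(T − 100); original water: 3698.9(T − 17.25)
3854.2 T = 83833 + 15533 + 63806 = 163172
T ≈ 42.34 °C — below 100 °C, confirming all the steam condensed.

T_f ≈ 42.3 °C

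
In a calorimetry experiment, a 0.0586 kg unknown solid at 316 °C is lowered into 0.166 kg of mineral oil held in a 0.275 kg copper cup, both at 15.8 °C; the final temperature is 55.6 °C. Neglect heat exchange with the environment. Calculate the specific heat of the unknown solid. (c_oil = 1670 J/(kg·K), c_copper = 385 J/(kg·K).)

c ≈ 999 J/(kg·K)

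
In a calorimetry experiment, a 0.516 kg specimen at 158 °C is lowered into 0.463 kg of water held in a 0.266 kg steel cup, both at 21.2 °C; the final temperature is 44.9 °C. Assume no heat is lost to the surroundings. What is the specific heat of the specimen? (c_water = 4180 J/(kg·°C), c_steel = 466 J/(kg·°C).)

c ≈ 836 J/(kg·°C)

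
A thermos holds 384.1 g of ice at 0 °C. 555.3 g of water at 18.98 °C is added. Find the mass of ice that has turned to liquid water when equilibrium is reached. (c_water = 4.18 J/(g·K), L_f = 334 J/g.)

Heat available from the water dropping to 0 °C: 555.3·4.18·18.98 = 44056 J.
To melt every bit of ice: 384.1·334 = 128289 J.
Since 44056 < 128289 J, not all the ice melts; equilibrium is at 0 °C.
m_melted·334 = 44056  ⇒  m_melted ≈ 131.9 g.

m_melted ≈ 132 g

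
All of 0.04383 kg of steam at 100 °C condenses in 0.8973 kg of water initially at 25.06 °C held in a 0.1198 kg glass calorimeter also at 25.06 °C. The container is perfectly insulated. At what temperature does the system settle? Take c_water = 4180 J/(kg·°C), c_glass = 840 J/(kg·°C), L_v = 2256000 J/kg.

T_f ≈ 53.0 °C

Energy balance with sensible and latent terms:
latent heat released on condensation: 0.04383·2256000 = 98880
  condensate cools 100→T: 0.04383·4180·(T − 100) = 183.21(T − 100)
  water warms: 0.8973·4180·(T − 25.06) = 3750.7(T − 25.06)
  cup: 100.63(T − 25.06)
4034.6 T = 98880 + 18321 + 96515 = 213716
T ≈ 52.97 °C (< 100 °C, so full condensation is consistent).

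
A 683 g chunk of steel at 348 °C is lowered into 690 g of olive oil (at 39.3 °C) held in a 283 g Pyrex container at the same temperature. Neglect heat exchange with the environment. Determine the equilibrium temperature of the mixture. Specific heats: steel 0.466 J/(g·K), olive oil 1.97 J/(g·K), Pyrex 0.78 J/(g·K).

T_f ≈ 91.1 °C

Net heat exchanged in the isolated system is zero:
683·0.466·(T − 348) + 690·1.97·(T − 39.3) + 283·0.78·(T − 39.3) = 0
(318.28 + 1359.3 + 220.74) T = 318.28·348 + 1359.3·39.3 + 220.74·39.3
T = 172856/1898.3 ≈ 91.06 °C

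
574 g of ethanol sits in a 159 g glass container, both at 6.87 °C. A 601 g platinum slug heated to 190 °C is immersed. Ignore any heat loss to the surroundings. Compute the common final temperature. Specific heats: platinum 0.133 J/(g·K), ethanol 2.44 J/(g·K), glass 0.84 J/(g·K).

Setting the total heat transfer to zero:
601×0.133×(T − 190) + 574×2.44×(T − 6.87) + 159×0.84×(T − 6.87) = 0
79.93(T − 190) + 1400.6(T − 6.87) + 133.56(T − 6.87) = 0
(79.93 + 1400.6 + 133.56) T = 79.93×190 + 1400.6×6.87 + 133.56×6.87
T = 25727 / 1614.1 = 15.9 °C

T_f ≈ 15.9 °C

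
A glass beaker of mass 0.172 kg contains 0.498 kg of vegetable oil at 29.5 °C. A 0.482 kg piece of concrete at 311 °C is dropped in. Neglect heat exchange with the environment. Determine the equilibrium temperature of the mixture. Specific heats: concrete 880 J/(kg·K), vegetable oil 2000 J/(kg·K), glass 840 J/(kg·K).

T_f ≈ 105.8 °C

Let T be the final temperature. ΣQ_i = 0:
0.482*880*(T − 311) + 0.498*2000*(T − 29.5) + 0.172*840*(T − 29.5) = 0
424.16(T − 311) + 996(T − 29.5) + 144.48(T − 29.5) = 0
(424.16 + 996 + 144.48) T = 424.16*311 + 996*29.5 + 144.48*29.5
T = 165558/1564.6 ≈ 105.81 °C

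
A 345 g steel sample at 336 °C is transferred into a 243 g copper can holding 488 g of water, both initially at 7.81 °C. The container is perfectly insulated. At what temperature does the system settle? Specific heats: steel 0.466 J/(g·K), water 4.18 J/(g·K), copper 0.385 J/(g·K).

T_f ≈ 30.8 °C

Conservation of energy gives ΣQ = 0:
345·0.466·(T − 336) + 488·4.18·(T − 7.81) + 243·0.385·(T − 7.81) = 0
160.77(T − 336) + 2039.8(T − 7.81) + 93.56(T − 7.81) = 0
2294.2 T = 70681
T = 70681/2294.2 ≈ 30.81 °C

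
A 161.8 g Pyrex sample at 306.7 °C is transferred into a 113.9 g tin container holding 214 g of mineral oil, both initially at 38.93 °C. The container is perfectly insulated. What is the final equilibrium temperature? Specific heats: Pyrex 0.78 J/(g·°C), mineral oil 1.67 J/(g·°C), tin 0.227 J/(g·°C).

T_f ≈ 105.3 °C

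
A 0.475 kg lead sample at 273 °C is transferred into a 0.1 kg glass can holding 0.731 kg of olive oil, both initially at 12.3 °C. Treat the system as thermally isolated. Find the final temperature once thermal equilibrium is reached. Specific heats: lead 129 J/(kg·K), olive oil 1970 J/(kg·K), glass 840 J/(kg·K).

T_f ≈ 22.4 °C

Heat gained plus heat lost sum to zero:
0.475×129×(T − 273) + 0.731×1970×(T − 12.3) + 0.1×840×(T − 12.3) = 0
1585.3 T = 35474
T = 35474/1585.3 ≈ 22.38 °C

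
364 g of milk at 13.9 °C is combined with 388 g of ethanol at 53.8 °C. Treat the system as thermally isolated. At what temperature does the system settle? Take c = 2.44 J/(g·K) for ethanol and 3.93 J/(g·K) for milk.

T_f ≈ 29.8 °C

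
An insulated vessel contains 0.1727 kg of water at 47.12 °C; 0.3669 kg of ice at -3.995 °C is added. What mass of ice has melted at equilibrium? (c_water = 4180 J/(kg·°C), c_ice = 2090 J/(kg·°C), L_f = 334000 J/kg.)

Cooling the water to 0 °C releases 0.1727·4180·47.12 = 34015 J.
Warming the ice to 0 °C takes 0.3669·2090·3.995 = 3063.4 J, leaving 30952 J for melting.
Fully melting the ice requires m_ice L_f = 0.3669·334000 = 122545 J.
That's not enough to melt it all — equilibrium is at 0 °C with ice remaining.
Mass melted = 30952/334000 ≈ 0.09267 kg.

m_melted ≈ 0.0927 kg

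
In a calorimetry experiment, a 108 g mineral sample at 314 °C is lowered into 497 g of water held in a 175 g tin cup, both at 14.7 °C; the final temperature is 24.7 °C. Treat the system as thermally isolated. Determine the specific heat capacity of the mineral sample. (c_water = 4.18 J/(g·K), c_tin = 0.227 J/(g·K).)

Let T be the final temperature. ΣQ_i = 0:
108×c×(24.7 − 314) + 497×4.18×(24.7 − 14.7) + 175×0.227×(24.7 − 14.7) = 0
-31244 c = -21172
c = -21172/-31244 ≈ 0.6776 J/(g·K)

c ≈ 0.678 J/(g·K)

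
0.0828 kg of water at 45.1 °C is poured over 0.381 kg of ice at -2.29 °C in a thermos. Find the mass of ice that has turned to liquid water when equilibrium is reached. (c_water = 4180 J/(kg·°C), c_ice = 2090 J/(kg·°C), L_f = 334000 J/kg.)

m_melted ≈ 0.0413 kg

Water can give up m c ΔT = 0.0828×4180×45.1 = 15609 J before reaching 0 °C.
Of that, 0.381×2090×2.29 = 1823.5 J goes to bring the ice to 0 °C, leaving 13786 J.
To melt every bit of ice: 0.381×334000 = 127254 J.
Since 13786 < 127254 J, not all the ice melts; equilibrium is at 0 °C.
m_melt = 13786 / L_f = 0.04127 kg.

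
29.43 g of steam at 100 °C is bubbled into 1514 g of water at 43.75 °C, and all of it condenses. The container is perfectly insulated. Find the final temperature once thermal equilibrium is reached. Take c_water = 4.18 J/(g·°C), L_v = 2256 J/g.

Energy balance with sensible and latent terms:
latent heat released on condensation: 29.43×2256 = 66394; condensate cools 100→T: 29.43×4.18×(T − 100) = 123.02(T − 100); original water: 6328.5(T − 43.75)
6451.5 T = 66394 + 12302 + 276873 = 355569
T ≈ 55.11 °C, under the boiling point, so the assumption holds.

T_f ≈ 55.1 °C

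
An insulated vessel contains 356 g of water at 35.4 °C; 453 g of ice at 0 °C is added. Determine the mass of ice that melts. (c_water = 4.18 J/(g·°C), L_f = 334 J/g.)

Cooling the water to 0 °C releases 356·4.18·35.4 = 52678 J.
Fully melting the ice requires m_ice L_f = 453·334 = 151302 J.
52678 J < 151302 J, so only part of the ice melts and the system sits at 0 °C.
m_melted·334 = 52678  ⇒  m_melted ≈ 157.7 g.

m_melted ≈ 158 g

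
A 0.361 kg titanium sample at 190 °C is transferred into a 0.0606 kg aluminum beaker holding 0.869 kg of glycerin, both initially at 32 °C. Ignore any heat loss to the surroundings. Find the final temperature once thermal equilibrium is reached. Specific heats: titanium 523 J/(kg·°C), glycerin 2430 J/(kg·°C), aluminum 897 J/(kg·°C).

Energy conservation, ΣQ = 0:
0.361·523·(T − 190) + 0.869·2430·(T − 32) + 0.0606·897·(T − 32) = 0
2354.8 T = 105185
T ≈ 44.67 °C

T_f ≈ 44.7 °C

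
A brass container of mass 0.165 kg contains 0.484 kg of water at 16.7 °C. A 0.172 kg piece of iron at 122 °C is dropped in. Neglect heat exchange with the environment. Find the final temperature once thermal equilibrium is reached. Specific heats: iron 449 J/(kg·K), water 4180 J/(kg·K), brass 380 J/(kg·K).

T_f ≈ 20.5 °C

With ΣQ=0 the equilibrium temperature is the m·c-weighted mean:
T_f = (77.23*122 + 2023.1*16.7 + 62.7*16.7) / (77.23 + 2023.1 + 62.7)
    = 44255 / 2163 ≈ 20.46 °C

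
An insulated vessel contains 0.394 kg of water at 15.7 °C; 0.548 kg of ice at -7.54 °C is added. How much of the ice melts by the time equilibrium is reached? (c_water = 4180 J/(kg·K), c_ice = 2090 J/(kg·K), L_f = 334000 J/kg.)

Water can give up m c ΔT = 0.394×4180×15.7 = 25857 J before reaching 0 °C.
Of that, 0.548×2090×7.54 = 8635.7 J goes to bring the ice to 0 °C, leaving 17221 J.
Fully melting the ice requires m_ice L_f = 0.548×334000 = 183032 J.
17221 J < 183032 J, so only part of the ice melts and the system sits at 0 °C.
m_melt = 17221 / L_f = 0.05156 kg.

m_melted ≈ 0.0516 kg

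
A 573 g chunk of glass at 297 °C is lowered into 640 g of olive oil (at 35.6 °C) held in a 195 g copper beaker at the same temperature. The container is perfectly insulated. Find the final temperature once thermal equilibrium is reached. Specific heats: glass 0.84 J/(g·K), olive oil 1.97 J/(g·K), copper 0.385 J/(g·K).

Setting the total heat transfer to zero:
573×0.84×(T − 297) + 640×1.97×(T − 35.6) + 195×0.385×(T − 35.6) = 0
481.32(T − 297) + 1260.8(T − 35.6) + 75.08(T − 35.6) = 0
1817.2 T = 190509
T = 190509 / 1817.2 = 105 °C

T_f ≈ 104.8 °C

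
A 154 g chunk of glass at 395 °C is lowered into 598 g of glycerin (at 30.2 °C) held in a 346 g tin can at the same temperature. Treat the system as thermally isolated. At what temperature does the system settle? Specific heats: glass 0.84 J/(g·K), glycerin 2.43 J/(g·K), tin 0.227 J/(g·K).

T_f ≈ 58.6 °C

T_f is the heat-capacity-weighted average of the initial temperatures:
T_f = (129.36·395 + 1453.1·30.2 + 78.54·30.2) / (129.36 + 1453.1 + 78.54)
    = 97354 / 1661 ≈ 58.61 °C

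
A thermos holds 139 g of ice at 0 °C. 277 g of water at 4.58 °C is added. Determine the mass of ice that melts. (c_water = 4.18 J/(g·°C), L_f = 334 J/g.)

Cooling the water to 0 °C releases 277·4.18·4.58 = 5303 J.
To melt every bit of ice: 139·334 = 46426 J.
That's not enough to melt it all — equilibrium is at 0 °C with ice remaining.
Mass melted = 5303/334 ≈ 15.88 g.

m_melted ≈ 15.9 g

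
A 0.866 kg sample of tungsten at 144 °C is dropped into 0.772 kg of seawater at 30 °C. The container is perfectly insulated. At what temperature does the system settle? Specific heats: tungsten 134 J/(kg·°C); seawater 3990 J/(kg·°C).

T_f ≈ 34.1 °C

Taking heat into each body as positive, Σ m c ΔT = 0:
0.866·134·(T − 144) + 0.772·3990·(T − 30) = 0
116.04(T − 144) + 3080.3(T − 30) = 0
(116.04 + 3080.3) T = 116.04·144 + 3080.3·30
T = 109119 / 3196.3 = 34.1 °C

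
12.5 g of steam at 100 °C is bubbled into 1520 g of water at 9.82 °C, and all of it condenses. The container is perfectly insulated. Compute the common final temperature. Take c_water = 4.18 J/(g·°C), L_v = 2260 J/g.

T_f ≈ 15.0 °C

Taking heat into each body as positive, Σ m c ΔT = 0:
latent heat released on condensation: 12.5×2260 = 28250; condensed water 100 °C→T: 52.25(T − 100); original water: 6353.6(T − 9.82)
6405.8 T = 28250 + 5225 + 62392 = 95867
T ≈ 14.97 °C — below 100 °C, confirming all the steam condensed.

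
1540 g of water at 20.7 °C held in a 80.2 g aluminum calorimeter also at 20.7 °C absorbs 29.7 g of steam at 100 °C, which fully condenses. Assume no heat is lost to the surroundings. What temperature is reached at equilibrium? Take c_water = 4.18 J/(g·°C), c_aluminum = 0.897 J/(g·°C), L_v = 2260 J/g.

T_f ≈ 32.3 °C

Let T be the final temperature. ΣQ_i = 0:
latent heat released on condensation: 29.7·2260 = 67122; condensate cools 100→T: 29.7·4.18·(T − 100) = 124.15(T − 100); original water: 6437.2(T − 20.7); cup: 71.94(T − 20.7)
6633.3 T = 67122 + 12415 + 134739 = 214276
T ≈ 32.30 °C — below 100 °C, confirming all the steam condensed.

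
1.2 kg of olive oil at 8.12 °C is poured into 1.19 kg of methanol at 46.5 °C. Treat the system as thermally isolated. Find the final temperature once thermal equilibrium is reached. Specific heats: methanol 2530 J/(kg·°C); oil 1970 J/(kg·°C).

T_f ≈ 29.6 °C

Heat gained plus heat lost sum to zero:
1.19×2530×(T − 46.5) + 1.2×1970×(T − 8.12) = 0
3010.7(T − 46.5) + 2364(T − 8.12) = 0
5374.7 T = 159193
T = 159193 / 5374.7 = 29.6 °C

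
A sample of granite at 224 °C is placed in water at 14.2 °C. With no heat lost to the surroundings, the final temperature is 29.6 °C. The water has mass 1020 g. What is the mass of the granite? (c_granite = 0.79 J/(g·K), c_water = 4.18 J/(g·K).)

m ≈ 428 g

Energy conservation, ΣQ = 0:
m·0.79·(29.6 − 224) + 1020·4.18·(29.6 − 14.2) = 0
-153.58 m = -65659
m = -65659/-153.58 ≈ 427.5 g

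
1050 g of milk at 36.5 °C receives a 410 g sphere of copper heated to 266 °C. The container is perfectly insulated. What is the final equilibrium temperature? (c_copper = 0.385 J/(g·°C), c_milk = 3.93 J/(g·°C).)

Conservation of energy gives ΣQ = 0:
410*0.385*(T − 266) + 1050*3.93*(T − 36.5) = 0
157.85(T − 266) + 4126.5(T − 36.5) = 0
4284.4 T = 192605
T = 192605 / 4284.4 = 45 °C

T_f ≈ 45.0 °C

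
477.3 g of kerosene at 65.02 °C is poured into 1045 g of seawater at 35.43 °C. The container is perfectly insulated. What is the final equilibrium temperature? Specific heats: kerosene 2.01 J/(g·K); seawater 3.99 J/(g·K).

With ΣQ=0 the equilibrium temperature is the m·c-weighted mean:
T_f = (959.37*65.02 + 4169.6*35.43) / (959.37 + 4169.6)
    = 210106 / 5128.9 ≈ 40.96 °C

T_f ≈ 41.0 °C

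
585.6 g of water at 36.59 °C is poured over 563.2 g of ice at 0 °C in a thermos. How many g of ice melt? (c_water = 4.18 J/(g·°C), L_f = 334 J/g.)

m_melted ≈ 268 g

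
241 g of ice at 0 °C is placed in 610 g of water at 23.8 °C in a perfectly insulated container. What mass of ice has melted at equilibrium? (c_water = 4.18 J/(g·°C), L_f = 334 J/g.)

m_melted ≈ 182 g

Heat available from the water dropping to 0 °C: 610×4.18×23.8 = 60685 J.
Melting all 241 g of ice would need 241×334 = 80494 J.
That's not enough to melt it all — equilibrium is at 0 °C with ice remaining.
Mass melted = 60685/334 ≈ 181.7 g.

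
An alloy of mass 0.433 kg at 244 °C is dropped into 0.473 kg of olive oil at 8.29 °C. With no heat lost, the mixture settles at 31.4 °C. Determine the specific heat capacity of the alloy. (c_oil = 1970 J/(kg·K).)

Heat lost by the alloy = heat gained by the oil:
0.433·c·(244 − 31.4) = 0.473·1970·(31.4 − 8.29)
92.06 c = 21534  ⇒  c ≈ 233.9 J/(kg·K)

c ≈ 234 J/(kg·K)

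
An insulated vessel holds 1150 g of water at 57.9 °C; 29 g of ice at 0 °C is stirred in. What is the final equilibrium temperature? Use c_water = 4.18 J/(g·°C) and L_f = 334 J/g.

T_f ≈ 54.5 °C

Taking heat into each body as positive, Σ m c ΔT = 0:
fusion: m_ice L_f = 29×334 = 9686
  meltwater 0→T: 29×4.18×T = 121.22 T
  water: 4807(T − 57.9)
4928.2 T = 278325 − 9686 = 268639
T ≈ 54.51 °C (positive, so assuming full melt was valid).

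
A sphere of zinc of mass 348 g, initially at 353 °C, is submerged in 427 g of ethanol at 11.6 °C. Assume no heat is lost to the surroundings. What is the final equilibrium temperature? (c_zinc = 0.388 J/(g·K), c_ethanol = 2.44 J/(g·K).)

T_f ≈ 50.8 °C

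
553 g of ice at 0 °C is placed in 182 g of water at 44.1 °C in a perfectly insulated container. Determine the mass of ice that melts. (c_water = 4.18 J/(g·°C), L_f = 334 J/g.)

Cooling the water to 0 °C releases 182×4.18×44.1 = 33550 J.
Fully melting the ice requires m_ice L_f = 553×334 = 184702 J.
33550 J < 184702 J, so only part of the ice melts and the system sits at 0 °C.
m_melt = 33550 / L_f = 100.4 g.

m_melted ≈ 100 g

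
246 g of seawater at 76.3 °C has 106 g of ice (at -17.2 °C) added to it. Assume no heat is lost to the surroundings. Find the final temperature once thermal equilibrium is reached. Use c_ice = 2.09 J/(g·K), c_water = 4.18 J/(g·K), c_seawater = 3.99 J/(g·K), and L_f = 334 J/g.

T_f ≈ 25.0 °C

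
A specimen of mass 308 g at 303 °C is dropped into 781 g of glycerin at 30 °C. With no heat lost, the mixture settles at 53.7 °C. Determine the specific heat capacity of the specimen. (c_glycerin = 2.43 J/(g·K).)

Conservation of energy gives ΣQ = 0:
308·c·(53.7 − 303) + 781·2.43·(53.7 − 30) = 0
-76784 c = -44979
c = -44979/-76784 ≈ 0.5858 J/(g·K)

c ≈ 0.586 J/(g·K)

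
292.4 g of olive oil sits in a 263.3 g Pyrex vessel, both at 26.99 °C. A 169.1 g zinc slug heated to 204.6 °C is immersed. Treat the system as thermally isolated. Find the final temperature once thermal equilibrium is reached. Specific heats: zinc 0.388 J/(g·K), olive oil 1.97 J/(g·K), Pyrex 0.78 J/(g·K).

T_f ≈ 40.7 °C

Setting the total heat transfer to zero:
169.1*0.388*(T − 204.6) + 292.4*1.97*(T − 26.99) + 263.3*0.78*(T − 26.99) = 0
65.61(T − 204.6) + 576.03(T − 26.99) + 205.37(T − 26.99) = 0
847.01 T = 34514
T = 34514 / 847.01 = 40.7 °C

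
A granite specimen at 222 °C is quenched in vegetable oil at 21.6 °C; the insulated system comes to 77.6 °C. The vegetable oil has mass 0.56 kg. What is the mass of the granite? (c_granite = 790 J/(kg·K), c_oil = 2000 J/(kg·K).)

m ≈ 0.55 kg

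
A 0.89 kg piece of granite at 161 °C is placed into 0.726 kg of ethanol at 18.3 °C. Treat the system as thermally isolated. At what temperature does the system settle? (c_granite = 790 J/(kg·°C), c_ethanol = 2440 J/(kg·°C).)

T_f ≈ 58.8 °C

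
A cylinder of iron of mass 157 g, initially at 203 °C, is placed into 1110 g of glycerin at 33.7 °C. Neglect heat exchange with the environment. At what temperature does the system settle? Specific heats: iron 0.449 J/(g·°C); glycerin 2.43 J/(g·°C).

|Q_iron| = |Q_glycerin|:
157·0.449·(203 − T) = 1110·2.43·(T − 33.7)
70.49(203 − T) = 2697.3(T − 33.7)
2767.8 T = 105209  ⇒  T ≈ 38.01 °C

T_f ≈ 38.0 °C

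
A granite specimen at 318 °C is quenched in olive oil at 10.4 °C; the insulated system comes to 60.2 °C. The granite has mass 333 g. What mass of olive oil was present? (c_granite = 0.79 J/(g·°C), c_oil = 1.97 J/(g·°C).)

m ≈ 691 g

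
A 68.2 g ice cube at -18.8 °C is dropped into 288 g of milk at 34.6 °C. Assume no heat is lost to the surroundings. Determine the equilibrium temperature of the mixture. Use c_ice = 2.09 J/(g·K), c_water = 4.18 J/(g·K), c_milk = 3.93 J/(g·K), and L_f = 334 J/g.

Let T be the final temperature. ΣQ_i = 0:
ice -18.8→0 °C: 68.2·2.09·18.8 = 2679.7
  melt ice: 68.2·334 = 22779
  warm the meltwater: 285.08 T
  milk: 1131.8(T − 34.6)
1416.9 T = 39162 − 25459 = 13703
T ≈ 9.67 °C. Since T > 0 °C, the all-ice-melts assumption holds.

T_f ≈ 9.7 °C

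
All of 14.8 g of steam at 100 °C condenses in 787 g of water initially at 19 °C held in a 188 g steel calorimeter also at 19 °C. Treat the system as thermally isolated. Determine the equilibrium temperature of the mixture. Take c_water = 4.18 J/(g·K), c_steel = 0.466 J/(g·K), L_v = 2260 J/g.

Conservation of energy gives ΣQ = 0:
latent heat released on condensation: 14.8×2260 = 33448
  condensed water 100 °C→T: 61.86(T − 100)
  original water: 3289.7(T − 19)
  cup: 87.61(T − 19)
3439.1 T = 33448 + 6186.4 + 64168 = 103802
T ≈ 30.18 °C, under the boiling point, so the assumption holds.

T_f ≈ 30.2 °C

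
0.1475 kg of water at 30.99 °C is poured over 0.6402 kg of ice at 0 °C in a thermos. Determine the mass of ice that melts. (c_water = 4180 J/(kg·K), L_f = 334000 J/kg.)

m_melted ≈ 0.0572 kg

Cooling the water to 0 °C releases 0.1475×4180×30.99 = 19107 J.
To melt every bit of ice: 0.6402×334000 = 213827 J.
19107 J < 213827 J, so only part of the ice melts and the system sits at 0 °C.
m_melt = 19107 / L_f = 0.05721 kg.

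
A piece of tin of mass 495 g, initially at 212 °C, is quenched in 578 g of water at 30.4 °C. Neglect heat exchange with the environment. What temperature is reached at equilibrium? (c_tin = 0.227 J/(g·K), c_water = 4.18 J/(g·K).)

T_f ≈ 38.5 °C

Conservation of energy gives ΣQ = 0:
495*0.227*(T − 212) + 578*4.18*(T − 30.4) = 0
112.37(T − 212) + 2416(T − 30.4) = 0
2528.4 T = 97269
T = 97269/2528.4 ≈ 38.47 °C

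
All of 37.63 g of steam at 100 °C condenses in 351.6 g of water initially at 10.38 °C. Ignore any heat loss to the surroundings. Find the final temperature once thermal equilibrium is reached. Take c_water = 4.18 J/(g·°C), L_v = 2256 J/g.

Sum of m c ΔT and latent-heat terms is zero:
condense steam: −37.63·2256 = −84893; condensate cools 100→T: 37.63·4.18·(T − 100) = 157.29(T − 100); water warms: 351.6·4.18·(T − 10.38) = 1469.7(T − 10.38)
1627 T = 84893 + 15729 + 15255 = 115878
T ≈ 71.22 °C (< 100 °C, so full condensation is consistent).

T_f ≈ 71.2 °C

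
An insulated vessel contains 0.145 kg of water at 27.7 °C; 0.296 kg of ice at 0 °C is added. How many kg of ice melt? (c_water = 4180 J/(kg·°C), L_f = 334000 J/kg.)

Heat available from the water dropping to 0 °C: 0.145·4180·27.7 = 16789 J.
Fully melting the ice requires m_ice L_f = 0.296·334000 = 98864 J.
That's not enough to melt it all — equilibrium is at 0 °C with ice remaining.
Mass melted = 16789/334000 ≈ 0.05027 kg.

m_melted ≈ 0.0503 kg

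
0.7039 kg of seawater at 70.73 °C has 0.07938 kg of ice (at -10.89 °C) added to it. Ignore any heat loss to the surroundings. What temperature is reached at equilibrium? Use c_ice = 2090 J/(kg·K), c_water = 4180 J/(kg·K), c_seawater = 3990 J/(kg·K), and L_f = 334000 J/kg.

T_f ≈ 54.2 °C

Energy conservation, ΣQ = 0:
warm ice to 0 °C: 0.07938·2090·(0 − (-10.89)) = 1806.7
  melt ice: 0.07938·334000 = 26513
  warm the meltwater: 331.81 T
  seawater cools: 0.7039·3990·(T − 70.73) = 2808.6(T − 70.73)
3140.4 T = 198650 − 28320 = 170330
T ≈ 54.24 °C — above 0 °C, consistent with complete melting.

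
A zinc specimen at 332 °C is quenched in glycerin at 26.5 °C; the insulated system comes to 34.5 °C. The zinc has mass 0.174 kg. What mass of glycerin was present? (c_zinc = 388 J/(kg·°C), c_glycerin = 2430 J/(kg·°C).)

m ≈ 1.03 kg

Net heat exchanged in the isolated system is zero:
0.174×388×(34.5 − 332) + m×2430×(34.5 − 26.5) = 0
19440 m = 20085
m = 20085/19440 ≈ 1.033 kg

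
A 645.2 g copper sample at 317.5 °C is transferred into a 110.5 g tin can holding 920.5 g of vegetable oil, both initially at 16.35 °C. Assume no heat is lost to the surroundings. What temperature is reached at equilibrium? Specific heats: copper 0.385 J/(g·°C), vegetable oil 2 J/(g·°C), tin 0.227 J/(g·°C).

Let T be the final temperature. ΣQ_i = 0:
645.2·0.385·(T − 317.5) + 920.5·2·(T − 16.35) + 110.5·0.227·(T − 16.35) = 0
248.4(T − 317.5) + 1841(T − 16.35) + 25.08(T − 16.35) = 0
(248.4 + 1841 + 25.08) T = 248.4·317.5 + 1841·16.35 + 25.08·16.35
T = 109378 / 2114.5 = 51.7 °C

T_f ≈ 51.7 °C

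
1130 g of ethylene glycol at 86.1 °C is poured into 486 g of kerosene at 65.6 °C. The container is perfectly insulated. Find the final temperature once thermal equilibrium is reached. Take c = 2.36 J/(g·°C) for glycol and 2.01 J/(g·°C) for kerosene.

|Q_glycol| = |Q_kerosene|:
1130·2.36·(86.1 − T) = 486·2.01·(T − 65.6)
2666.8(86.1 − T) = 976.86(T − 65.6)
3643.7 T = 293693  ⇒  T ≈ 80.60 °C

T_f ≈ 80.6 °C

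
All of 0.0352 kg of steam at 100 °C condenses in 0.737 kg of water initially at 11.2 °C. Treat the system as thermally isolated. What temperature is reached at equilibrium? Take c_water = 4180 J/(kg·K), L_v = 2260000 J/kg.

Net heat exchanged in the isolated system is zero:
steam→water at 100 °C releases m L_v = 0.0352×2260000 = 79552
  condensed water 100 °C→T: 147.14(T − 100)
  original water: 3080.7(T − 11.2)
3227.8 T = 79552 + 14714 + 34503 = 128769
T ≈ 39.89 °C — below 100 °C, confirming all the steam condensed.

T_f ≈ 39.9 °C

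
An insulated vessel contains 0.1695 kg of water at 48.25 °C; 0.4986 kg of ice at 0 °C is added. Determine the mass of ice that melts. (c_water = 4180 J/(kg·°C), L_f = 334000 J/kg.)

Cooling the water to 0 °C releases 0.1695×4180×48.25 = 34186 J.
Fully melting the ice requires m_ice L_f = 0.4986×334000 = 166532 J.
34186 J < 166532 J, so only part of the ice melts and the system sits at 0 °C.
Mass melted = 34186/334000 ≈ 0.1024 kg.

m_melted ≈ 0.102 kg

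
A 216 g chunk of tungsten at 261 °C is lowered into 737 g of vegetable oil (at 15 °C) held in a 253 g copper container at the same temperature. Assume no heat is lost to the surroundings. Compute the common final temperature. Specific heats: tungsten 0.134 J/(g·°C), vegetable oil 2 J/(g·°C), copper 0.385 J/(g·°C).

With ΣQ=0 the equilibrium temperature is the m·c-weighted mean:
T_f = (28.94*261 + 1474*15 + 97.41*15) / (28.94 + 1474 + 97.41)
    = 31125 / 1600.3 ≈ 19.45 °C

T_f ≈ 19.4 °C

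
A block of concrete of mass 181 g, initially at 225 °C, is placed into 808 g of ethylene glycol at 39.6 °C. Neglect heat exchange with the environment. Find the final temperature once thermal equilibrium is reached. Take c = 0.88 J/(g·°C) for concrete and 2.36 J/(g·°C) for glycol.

|Q_concrete| = |Q_glycol|:
181×0.88×(225 − T) = 808×2.36×(T − 39.6)
159.28(225 − T) = 1906.9(T − 39.6)
2066.2 T = 111350  ⇒  T ≈ 53.89 °C

T_f ≈ 53.9 °C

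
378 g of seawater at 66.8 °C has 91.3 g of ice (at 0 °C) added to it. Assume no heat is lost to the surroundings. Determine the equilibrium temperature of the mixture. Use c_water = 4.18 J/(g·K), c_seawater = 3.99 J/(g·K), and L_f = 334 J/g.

Conservation of energy gives ΣQ = 0:
fusion: m_ice L_f = 91.3×334 = 30494
  meltwater 0→T: 91.3×4.18×T = 381.63 T
  seawater: 1508.2(T − 66.8)
1889.9 T = 100749 − 30494 = 70255
T ≈ 37.17 °C — above 0 °C, consistent with complete melting.

T_f ≈ 37.2 °C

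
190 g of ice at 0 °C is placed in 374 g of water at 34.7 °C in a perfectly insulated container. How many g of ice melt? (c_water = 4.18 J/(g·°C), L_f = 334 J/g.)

m_melted ≈ 162 g

Heat available from the water dropping to 0 °C: 374·4.18·34.7 = 54247 J.
Fully melting the ice requires m_ice L_f = 190·334 = 63460 J.
Since 54247 < 63460 J, not all the ice melts; equilibrium is at 0 °C.
m_melted·334 = 54247  ⇒  m_melted ≈ 162.4 g.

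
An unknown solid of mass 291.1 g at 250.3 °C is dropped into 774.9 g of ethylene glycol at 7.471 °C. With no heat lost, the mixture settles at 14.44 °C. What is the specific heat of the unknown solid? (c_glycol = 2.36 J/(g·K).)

c ≈ 0.186 J/(g·K)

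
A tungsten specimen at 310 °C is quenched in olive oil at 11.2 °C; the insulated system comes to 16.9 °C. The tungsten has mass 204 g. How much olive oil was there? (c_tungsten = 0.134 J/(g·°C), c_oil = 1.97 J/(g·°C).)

m ≈ 714 g

Let T be the final temperature. ΣQ_i = 0:
204×0.134×(16.9 − 310) + m×1.97×(16.9 − 11.2) = 0
11.23 m = 8012.2
m = 8012.2/11.23 ≈ 713.5 g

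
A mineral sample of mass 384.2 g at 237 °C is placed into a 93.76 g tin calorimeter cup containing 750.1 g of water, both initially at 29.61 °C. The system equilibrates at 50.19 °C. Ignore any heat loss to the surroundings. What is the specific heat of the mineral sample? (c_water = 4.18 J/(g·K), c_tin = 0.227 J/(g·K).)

c ≈ 0.905 J/(g·K)

Heat gained plus heat lost sum to zero:
384.2·c·(50.19 − 237) + 750.1·4.18·(50.19 − 29.61) + 93.76·0.227·(50.19 − 29.61) = 0
-71772 c = -64965
c = -64965/-71772 ≈ 0.9052 J/(g·K)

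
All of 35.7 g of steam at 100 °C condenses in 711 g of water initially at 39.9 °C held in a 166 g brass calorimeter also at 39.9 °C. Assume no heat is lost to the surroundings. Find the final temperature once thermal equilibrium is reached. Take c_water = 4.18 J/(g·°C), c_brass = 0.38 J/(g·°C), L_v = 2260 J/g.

T_f ≈ 68.1 °C

Taking heat into each body as positive, Σ m c ΔT = 0:
condense steam: −35.7·2260 = −80682; condensate cools 100→T: 35.7·4.18·(T − 100) = 149.23(T − 100); original water: 2972(T − 39.9); brass cup: 166·0.38·(T − 39.9) = 63.08(T − 39.9)
3184.3 T = 80682 + 14923 + 121099 = 216703
T ≈ 68.05 °C — below 100 °C, confirming all the steam condensed.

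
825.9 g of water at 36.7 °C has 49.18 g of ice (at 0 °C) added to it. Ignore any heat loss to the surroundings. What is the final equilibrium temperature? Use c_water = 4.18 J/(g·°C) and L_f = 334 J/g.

T_f ≈ 30.1 °C

Energy balance with sensible and latent terms:
latent heat to melt: 49.18×334 = 16426
  meltwater 0→T: 49.18×4.18×T = 205.57 T
  water: 3452.3(T − 36.7)
3657.8 T = 126698 − 16426 = 110272
T ≈ 30.15 °C — above 0 °C, consistent with complete melting.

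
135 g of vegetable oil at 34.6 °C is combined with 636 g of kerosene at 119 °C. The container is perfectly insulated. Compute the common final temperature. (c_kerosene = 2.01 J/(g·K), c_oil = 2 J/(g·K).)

T_f ≈ 104.3 °C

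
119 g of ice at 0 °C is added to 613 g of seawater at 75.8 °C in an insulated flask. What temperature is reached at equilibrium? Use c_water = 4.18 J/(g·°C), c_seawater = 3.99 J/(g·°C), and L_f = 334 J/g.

T_f ≈ 49.5 °C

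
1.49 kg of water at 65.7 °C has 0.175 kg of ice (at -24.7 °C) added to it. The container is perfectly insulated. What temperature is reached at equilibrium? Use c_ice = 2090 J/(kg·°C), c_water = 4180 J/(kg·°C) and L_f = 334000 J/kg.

T_f ≈ 49.1 °C

Setting the total heat transfer to zero:
warm ice to 0 °C: 0.175×2090×(0 − (-24.7)) = 9034
  fusion: m_ice L_f = 0.175×334000 = 58450
  meltwater 0→T: 0.175×4180×T = 731.5 T
  water: 6228.2(T − 65.7)
6959.7 T = 409193 − 67484 = 341709
T ≈ 49.10 °C (positive, so assuming full melt was valid).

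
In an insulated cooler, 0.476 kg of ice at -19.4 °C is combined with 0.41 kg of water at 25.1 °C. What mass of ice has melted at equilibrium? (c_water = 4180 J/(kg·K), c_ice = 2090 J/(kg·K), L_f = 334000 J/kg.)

m_melted ≈ 0.071 kg

Cooling the water to 0 °C releases 0.41×4180×25.1 = 43016 J.
Of that, 0.476×2090×19.4 = 19300 J goes to bring the ice to 0 °C, leaving 23716 J.
To melt every bit of ice: 0.476×334000 = 158984 J.
23716 J < 158984 J, so only part of the ice melts and the system sits at 0 °C.
m_melt = 23716 / L_f = 0.07101 kg.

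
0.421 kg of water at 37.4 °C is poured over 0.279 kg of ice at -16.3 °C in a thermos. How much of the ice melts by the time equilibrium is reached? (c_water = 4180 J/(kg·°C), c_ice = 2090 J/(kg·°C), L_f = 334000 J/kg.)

m_melted ≈ 0.169 kg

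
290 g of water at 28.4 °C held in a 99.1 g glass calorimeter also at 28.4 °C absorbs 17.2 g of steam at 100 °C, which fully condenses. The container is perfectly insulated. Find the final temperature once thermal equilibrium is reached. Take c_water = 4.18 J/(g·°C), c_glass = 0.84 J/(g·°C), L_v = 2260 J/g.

Net heat exchanged in the isolated system is zero:
steam→water at 100 °C releases m L_v = 17.2×2260 = 38872; condensed water 100 °C→T: 71.9(T − 100); water warms: 290×4.18×(T − 28.4) = 1212.2(T − 28.4); cup: 83.24(T − 28.4)
1367.3 T = 38872 + 7189.6 + 36791 = 82852
T ≈ 60.59 °C, under the boiling point, so the assumption holds.

T_f ≈ 60.6 °C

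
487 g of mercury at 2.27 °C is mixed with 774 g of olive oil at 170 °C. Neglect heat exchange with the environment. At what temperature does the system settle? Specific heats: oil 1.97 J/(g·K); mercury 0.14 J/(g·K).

T_f ≈ 162.8 °C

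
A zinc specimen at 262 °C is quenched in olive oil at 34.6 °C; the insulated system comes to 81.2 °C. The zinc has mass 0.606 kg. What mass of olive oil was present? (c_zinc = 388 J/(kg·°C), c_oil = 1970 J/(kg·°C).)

m ≈ 0.463 kg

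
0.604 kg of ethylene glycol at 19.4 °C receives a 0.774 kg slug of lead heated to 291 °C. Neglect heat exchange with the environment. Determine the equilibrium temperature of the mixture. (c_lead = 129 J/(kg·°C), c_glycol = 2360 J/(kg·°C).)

Heat lost by the lead equals heat gained by the glycol:
0.774×129×(291 − T) = 0.604×2360×(T − 19.4)
99.85(291 − T) = 1425.4(T − 19.4)
1525.3 T = 56709  ⇒  T ≈ 37.18 °C

T_f ≈ 37.2 °C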